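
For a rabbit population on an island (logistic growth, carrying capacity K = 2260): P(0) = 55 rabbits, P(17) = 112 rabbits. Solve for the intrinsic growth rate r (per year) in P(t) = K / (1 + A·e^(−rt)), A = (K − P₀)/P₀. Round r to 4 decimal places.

r ≈ 0.0434 per year

A = (2260 − 55)/55 = 40.09091
112 = 2260/(1 + 40.09091·e^(−r·17)) → e^(−17r) = (20.17857 − 1)/40.09091 = 0.478377
r = −ln(0.478377)/17 = 0.73736/17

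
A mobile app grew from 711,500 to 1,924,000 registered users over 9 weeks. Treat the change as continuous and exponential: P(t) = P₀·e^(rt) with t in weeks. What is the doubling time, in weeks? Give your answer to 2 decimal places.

r = ln(1924000/711500) / 9 = ln(2.70415) / 9 ≈ 0.110532 per week
doubling time = ln 2 / |r| = 0.69315 / 0.110532

doubling time ≈ 6.27 weeks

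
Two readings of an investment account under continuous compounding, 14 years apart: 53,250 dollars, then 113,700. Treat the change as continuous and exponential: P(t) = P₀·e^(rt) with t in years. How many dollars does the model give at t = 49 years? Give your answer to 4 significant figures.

r = ln(113700/53250) / 14 ≈ 0.054183 per year
P(49) = 53250 · e^(0.054183·49) = 53250 · 14.2247 ≈ 757465.05

≈ 757,500 dollars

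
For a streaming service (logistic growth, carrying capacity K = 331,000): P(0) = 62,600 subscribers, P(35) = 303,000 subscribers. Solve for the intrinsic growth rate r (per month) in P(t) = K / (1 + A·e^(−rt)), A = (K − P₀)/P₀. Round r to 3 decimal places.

r ≈ 0.110 per month

A = (331000 − 62600)/62600 = 4.28754
303000 = 331000/(1 + 4.28754·e^(−r·35)) → e^(−35r) = (1.09241 − 1)/4.28754 = 0.021553
r = −ln(0.021553)/35 = 3.83724/35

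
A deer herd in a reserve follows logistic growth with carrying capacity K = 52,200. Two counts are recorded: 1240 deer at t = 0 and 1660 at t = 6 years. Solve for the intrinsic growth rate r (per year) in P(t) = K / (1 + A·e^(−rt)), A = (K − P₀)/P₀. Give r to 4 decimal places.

A = (52200 − 1240)/1240 = 41.09677
1660 = 52200/(1 + 41.09677·e^(−r·6)) → e^(−6r) = (31.44578 − 1)/41.09677 = 0.740831
r = −ln(0.740831)/6 = 0.29998/6

r ≈ 0.0500 per year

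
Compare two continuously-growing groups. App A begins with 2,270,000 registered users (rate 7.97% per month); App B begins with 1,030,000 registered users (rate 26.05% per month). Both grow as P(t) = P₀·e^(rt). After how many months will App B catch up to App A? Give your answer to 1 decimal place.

t ≈ 4.4 months

2270000·e^(0.0797t) = 1030000·e^(0.2605t)
2270000/1030000 = e^((0.2605 − 0.0797)t) → ln(2.20388) = 0.1808·t
t = 0.79022 / 0.1808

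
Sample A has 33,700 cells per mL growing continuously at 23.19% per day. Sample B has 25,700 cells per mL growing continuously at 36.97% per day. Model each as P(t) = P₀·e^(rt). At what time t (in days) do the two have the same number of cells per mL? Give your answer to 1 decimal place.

33700·e^(0.2319t) = 25700·e^(0.3697t)
33700/25700 = e^((0.3697 − 0.2319)t) → ln(1.31128) = 0.1378·t
t = 0.27101 / 0.1378

t ≈ 2.0 days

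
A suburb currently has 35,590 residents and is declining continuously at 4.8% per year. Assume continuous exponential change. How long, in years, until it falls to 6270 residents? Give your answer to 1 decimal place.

6270 = 35590 · e^(-0.048·t)
t = ln(6270/35590) / -0.048 = ln(0.17617) / -0.048 = -1.73629 / -0.048

t ≈ 36.2 years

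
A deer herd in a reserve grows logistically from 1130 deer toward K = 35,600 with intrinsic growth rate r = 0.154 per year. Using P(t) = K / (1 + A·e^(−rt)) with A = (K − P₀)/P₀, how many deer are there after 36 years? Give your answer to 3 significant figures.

A = (35600 − 1130)/1130 = 30.50442
P(36) = 35600 / (1 + 30.50442·e^(−0.154·36)) = 35600 / (1 + 30.50442·0.003911)
= 35600 / 1.1193 ≈ 31805.64

≈ 31,800 deer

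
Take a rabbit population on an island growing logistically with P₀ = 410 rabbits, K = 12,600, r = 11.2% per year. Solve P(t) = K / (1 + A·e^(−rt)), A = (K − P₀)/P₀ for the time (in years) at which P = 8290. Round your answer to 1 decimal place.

t ≈ 36.1 years

A = (12600 − 410)/410 = 29.73171
8290 = 12600/(1 + 29.73171·e^(−0.112t)) → 1 + 29.73171·e^(−0.112t) = 1.5199
e^(−0.112t) = 0.017486 → t = ln(57.18697)/0.112 = 4.04633/0.112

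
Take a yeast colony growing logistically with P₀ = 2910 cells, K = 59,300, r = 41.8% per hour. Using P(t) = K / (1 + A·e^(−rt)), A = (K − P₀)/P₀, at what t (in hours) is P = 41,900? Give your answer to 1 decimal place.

t ≈ 9.2 hours

A = (59300 − 2910)/2910 = 19.37801
41900 = 59300/(1 + 19.37801·e^(−0.418t)) → 1 + 19.37801·e^(−0.418t) = 1.41527
e^(−0.418t) = 0.02143 → t = ln(46.66313)/0.418 = 3.84295/0.418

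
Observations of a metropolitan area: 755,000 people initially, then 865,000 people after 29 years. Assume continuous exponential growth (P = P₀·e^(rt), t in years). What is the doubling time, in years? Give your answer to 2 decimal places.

r = ln(865000/755000) / 29 = ln(1.1457) / 29 ≈ 0.00469 per year
doubling time = ln 2 / |r| = 0.69315 / 0.00469

doubling time ≈ 147.79 years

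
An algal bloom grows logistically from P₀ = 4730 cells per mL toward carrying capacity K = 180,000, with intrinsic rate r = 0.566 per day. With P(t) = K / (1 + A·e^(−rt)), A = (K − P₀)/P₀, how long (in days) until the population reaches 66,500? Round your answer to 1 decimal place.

t ≈ 5.4 days

A = (180000 − 4730)/4730 = 37.05497
66500 = 180000/(1 + 37.05497·e^(−0.566t)) → 1 + 37.05497·e^(−0.566t) = 2.70677
e^(−0.566t) = 0.04606 → t = ln(21.71062)/0.566 = 3.0778/0.566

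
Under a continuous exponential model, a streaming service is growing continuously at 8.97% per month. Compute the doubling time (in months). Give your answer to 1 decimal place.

doubling time = ln(2) / |r| = 0.69315 / 0.0897

doubling time ≈ 7.7 months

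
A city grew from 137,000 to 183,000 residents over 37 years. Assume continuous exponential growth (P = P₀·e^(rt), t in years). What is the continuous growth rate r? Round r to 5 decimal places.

183000 = 137000 · e^(r·37)
e^(37r) = 183000/137000 = 1.33577
r = ln(1.33577) / 37 = 0.28951 / 37

r ≈ 0.00782 per year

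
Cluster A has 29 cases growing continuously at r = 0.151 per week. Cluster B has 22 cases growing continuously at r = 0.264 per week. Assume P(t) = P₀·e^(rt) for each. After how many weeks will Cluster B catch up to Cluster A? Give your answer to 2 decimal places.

t ≈ 2.44 weeks

29·e^(0.151t) = 22·e^(0.264t)
29/22 = e^((0.264 − 0.151)t) → ln(1.31818) = 0.113·t
t = 0.27625 / 0.113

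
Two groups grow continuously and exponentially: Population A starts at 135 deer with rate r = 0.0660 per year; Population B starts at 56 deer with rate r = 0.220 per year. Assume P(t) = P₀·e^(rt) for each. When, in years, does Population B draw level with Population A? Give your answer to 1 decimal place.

135·e^(0.066t) = 56·e^(0.22t)
135/56 = e^((0.22 − 0.066)t) → ln(2.41071) = 0.154·t
t = 0.87992 / 0.154

t ≈ 5.7 years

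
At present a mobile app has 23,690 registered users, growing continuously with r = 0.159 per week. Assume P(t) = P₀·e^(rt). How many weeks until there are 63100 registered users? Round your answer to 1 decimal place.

t ≈ 6.2 weeks

63100 = 23690 · e^(0.159·t)
t = ln(63100/23690) / 0.159 = ln(2.66357) / 0.159 = 0.97967 / 0.159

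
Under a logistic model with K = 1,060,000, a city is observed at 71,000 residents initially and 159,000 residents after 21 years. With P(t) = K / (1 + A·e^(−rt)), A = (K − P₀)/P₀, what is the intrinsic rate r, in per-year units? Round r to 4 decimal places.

r ≈ 0.0428 per year

A = (1060000 − 71000)/71000 = 13.92958
159000 = 1060000/(1 + 13.92958·e^(−r·21)) → e^(−21r) = (6.66667 − 1)/13.92958 = 0.406808
r = −ln(0.406808)/21 = 0.89941/21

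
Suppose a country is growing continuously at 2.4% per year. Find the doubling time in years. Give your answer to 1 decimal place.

doubling time = ln(2) / |r| = 0.69315 / 0.024

doubling time ≈ 28.9 years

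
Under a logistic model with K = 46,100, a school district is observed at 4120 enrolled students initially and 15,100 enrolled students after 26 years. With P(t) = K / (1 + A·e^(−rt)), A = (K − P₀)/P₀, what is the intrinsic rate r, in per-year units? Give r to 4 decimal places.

r ≈ 0.0616 per year

A = (46100 − 4120)/4120 = 10.18932
15100 = 46100/(1 + 10.18932·e^(−r·26)) → e^(−26r) = (3.05298 − 1)/10.18932 = 0.201484
r = −ln(0.201484)/26 = 1.60205/26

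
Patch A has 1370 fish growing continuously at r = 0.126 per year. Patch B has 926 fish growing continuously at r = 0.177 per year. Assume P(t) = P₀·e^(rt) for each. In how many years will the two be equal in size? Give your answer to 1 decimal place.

t ≈ 7.7 years

1370·e^(0.126t) = 926·e^(0.177t)
1370/926 = e^((0.177 − 0.126)t) → ln(1.47948) = 0.051·t
t = 0.39169 / 0.051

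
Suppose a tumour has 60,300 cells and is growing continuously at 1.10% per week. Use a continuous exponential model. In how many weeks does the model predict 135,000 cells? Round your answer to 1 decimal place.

t ≈ 73.3 weeks

135000 = 60300 · e^(0.011·t)
t = ln(135000/60300) / 0.011 = ln(2.23881) / 0.011 = 0.80594 / 0.011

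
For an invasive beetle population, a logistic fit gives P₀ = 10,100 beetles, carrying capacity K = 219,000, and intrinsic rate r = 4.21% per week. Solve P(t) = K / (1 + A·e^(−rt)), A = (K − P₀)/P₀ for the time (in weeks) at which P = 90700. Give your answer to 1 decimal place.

A = (219000 − 10100)/10100 = 20.68317
90700 = 219000/(1 + 20.68317·e^(−0.0421t)) → 1 + 20.68317·e^(−0.0421t) = 2.41455
e^(−0.0421t) = 0.068392 → t = ln(14.62169)/0.0421 = 2.68251/0.0421

t ≈ 63.7 weeks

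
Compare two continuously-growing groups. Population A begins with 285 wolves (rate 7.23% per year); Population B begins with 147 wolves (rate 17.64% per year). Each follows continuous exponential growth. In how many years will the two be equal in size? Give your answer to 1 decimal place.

t ≈ 6.4 years

285·e^(0.0723t) = 147·e^(0.1764t)
285/147 = e^((0.1764 − 0.0723)t) → ln(1.93878) = 0.1041·t
t = 0.66206 / 0.1041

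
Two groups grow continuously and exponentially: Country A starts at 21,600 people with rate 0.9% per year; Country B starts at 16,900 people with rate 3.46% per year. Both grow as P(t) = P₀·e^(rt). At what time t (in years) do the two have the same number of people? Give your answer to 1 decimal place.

t ≈ 9.6 years

21600·e^(0.009t) = 16900·e^(0.0346t)
21600/16900 = e^((0.0346 − 0.009)t) → ln(1.27811) = 0.0256·t
t = 0.24538 / 0.0256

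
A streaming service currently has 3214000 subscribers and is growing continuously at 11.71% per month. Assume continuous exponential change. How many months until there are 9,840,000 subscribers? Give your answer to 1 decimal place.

9840000 = 3214000 · e^(0.1171·t)
t = ln(9840000/3214000) / 0.1171 = ln(3.06161) / 0.1171 = 1.11894 / 0.1171

t ≈ 9.6 months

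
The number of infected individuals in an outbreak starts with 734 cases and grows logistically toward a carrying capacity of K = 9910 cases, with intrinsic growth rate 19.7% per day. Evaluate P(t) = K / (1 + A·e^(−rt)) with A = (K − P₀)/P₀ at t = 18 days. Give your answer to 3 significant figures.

≈ 7,280 cases

A = (9910 − 734)/734 = 12.50136
P(18) = 9910 / (1 + 12.50136·e^(−0.197·18)) = 9910 / (1 + 12.50136·0.02884)
= 9910 / 1.36054 ≈ 7283.89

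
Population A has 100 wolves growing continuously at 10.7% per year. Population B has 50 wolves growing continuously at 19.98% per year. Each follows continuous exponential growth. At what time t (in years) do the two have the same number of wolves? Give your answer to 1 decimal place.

t ≈ 7.5 years

100·e^(0.107t) = 50·e^(0.1998t)
100/50 = e^((0.1998 − 0.107)t) → ln(2) = 0.0928·t
t = 0.69315 / 0.0928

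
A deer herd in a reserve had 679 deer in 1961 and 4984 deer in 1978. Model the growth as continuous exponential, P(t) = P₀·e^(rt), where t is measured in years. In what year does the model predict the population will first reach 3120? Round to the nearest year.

r = ln(4984/679) / 17 = 1.99337/17 ≈ 0.117257 per year
t = ln(3120/679) / r = 1.52497/0.117257 ≈ 13.01 years after 1961

year 1974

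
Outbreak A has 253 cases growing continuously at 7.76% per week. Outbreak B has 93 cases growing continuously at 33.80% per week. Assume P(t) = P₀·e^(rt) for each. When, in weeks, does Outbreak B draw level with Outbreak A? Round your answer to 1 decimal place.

253·e^(0.0776t) = 93·e^(0.338t)
253/93 = e^((0.338 − 0.0776)t) → ln(2.72043) = 0.2604·t
t = 1.00079 / 0.2604

t ≈ 3.8 weeks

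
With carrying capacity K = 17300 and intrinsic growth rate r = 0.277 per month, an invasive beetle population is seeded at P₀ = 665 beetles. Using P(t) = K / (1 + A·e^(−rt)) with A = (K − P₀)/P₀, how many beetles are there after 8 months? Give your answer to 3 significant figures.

≈ 4,640 beetles

A = (17300 − 665)/665 = 25.01504
P(8) = 17300 / (1 + 25.01504·e^(−0.277·8)) = 17300 / (1 + 25.01504·0.109044)
= 17300 / 3.72775 ≈ 4640.87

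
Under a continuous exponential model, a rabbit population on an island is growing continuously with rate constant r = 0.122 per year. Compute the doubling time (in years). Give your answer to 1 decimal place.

doubling time ≈ 5.7 years

doubling time = ln(2) / |r| = 0.69315 / 0.122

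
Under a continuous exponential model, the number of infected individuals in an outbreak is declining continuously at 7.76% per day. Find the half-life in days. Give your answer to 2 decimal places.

half-life = ln(2) / |r| = 0.69315 / 0.0776

half-life ≈ 8.93 days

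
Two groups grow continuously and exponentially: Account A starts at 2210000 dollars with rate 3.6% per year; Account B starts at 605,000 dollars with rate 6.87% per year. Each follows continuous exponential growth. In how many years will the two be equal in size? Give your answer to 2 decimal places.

2210000·e^(0.036t) = 605000·e^(0.0687t)
2210000/605000 = e^((0.0687 − 0.036)t) → ln(3.65289) = 0.0327·t
t = 1.29552 / 0.0327

t ≈ 39.62 years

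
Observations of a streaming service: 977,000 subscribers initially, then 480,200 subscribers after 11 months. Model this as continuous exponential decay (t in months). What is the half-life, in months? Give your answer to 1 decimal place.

r = ln(480200/977000) / 11 = ln(0.4915) / 11 ≈ -0.064571 per month
half-life = ln 2 / |r| = 0.69315 / 0.064571

half-life ≈ 10.7 months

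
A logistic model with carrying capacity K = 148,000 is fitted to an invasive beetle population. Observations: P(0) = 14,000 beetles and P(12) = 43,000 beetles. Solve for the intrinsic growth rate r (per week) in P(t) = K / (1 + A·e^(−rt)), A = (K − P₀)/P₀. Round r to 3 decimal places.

r ≈ 0.114 per week

A = (148000 − 14000)/14000 = 9.57143
43000 = 148000/(1 + 9.57143·e^(−r·12)) → e^(−12r) = (3.44186 − 1)/9.57143 = 0.25512
r = −ln(0.25512)/12 = 1.36602/12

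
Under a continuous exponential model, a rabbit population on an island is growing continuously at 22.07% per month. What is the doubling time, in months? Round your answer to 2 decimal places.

doubling time ≈ 3.14 months

doubling time = ln(2) / |r| = 0.69315 / 0.2207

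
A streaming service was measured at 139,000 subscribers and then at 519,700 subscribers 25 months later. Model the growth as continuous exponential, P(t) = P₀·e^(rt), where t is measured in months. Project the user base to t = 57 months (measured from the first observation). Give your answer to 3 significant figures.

≈ 2,810,000 subscribers

r = ln(519700/139000) / 25 ≈ 0.052751 per month
P(57) = 139000 · e^(0.052751·57) = 139000 · 20.22285 ≈ 2810976.73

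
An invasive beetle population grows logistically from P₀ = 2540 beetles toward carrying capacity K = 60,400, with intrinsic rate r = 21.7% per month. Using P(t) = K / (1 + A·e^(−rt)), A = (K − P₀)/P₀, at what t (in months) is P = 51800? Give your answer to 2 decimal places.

t ≈ 22.68 months

A = (60400 − 2540)/2540 = 22.77953
51800 = 60400/(1 + 22.77953·e^(−0.217t)) → 1 + 22.77953·e^(−0.217t) = 1.16602
e^(−0.217t) = 0.007288 → t = ln(137.20692)/0.217 = 4.92149/0.217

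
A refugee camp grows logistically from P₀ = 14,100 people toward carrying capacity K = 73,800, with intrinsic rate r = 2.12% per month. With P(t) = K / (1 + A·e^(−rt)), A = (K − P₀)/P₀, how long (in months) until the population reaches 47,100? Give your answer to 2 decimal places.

t ≈ 94.85 months

A = (73800 − 14100)/14100 = 4.23404
47100 = 73800/(1 + 4.23404·e^(−0.0212t)) → 1 + 4.23404·e^(−0.0212t) = 1.56688
e^(−0.0212t) = 0.133886 → t = ln(7.46904)/0.0212 = 2.01077/0.0212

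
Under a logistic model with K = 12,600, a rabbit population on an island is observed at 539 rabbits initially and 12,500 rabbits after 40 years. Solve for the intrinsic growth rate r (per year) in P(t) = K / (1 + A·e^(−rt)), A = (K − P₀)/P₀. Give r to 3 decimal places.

A = (12600 − 539)/539 = 22.37662
12500 = 12600/(1 + 22.37662·e^(−r·40)) → e^(−40r) = (1.008 − 1)/22.37662 = 0.000358
r = −ln(0.000358)/40 = 7.93633/40

r ≈ 0.198 per year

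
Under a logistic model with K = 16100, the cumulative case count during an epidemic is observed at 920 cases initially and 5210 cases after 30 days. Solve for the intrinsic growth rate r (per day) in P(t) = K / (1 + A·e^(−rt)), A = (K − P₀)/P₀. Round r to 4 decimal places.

A = (16100 − 920)/920 = 16.5
5210 = 16100/(1 + 16.5·e^(−r·30)) → e^(−30r) = (3.09021 − 1)/16.5 = 0.126679
r = −ln(0.126679)/30 = 2.0661/30

r ≈ 0.0689 per day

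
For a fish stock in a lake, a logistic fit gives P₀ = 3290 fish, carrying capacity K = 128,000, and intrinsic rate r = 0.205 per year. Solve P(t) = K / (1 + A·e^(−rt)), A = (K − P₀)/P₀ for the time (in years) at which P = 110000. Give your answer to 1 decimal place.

t ≈ 26.6 years

A = (128000 − 3290)/3290 = 37.90578
110000 = 128000/(1 + 37.90578·e^(−0.205t)) → 1 + 37.90578·e^(−0.205t) = 1.16364
e^(−0.205t) = 0.004317 → t = ln(231.6464)/0.205 = 5.44521/0.205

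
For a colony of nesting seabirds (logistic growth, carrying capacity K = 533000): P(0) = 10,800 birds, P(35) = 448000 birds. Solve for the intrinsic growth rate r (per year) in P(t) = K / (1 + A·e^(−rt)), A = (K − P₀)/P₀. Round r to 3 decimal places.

r ≈ 0.158 per year

A = (533000 − 10800)/10800 = 48.35185
448000 = 533000/(1 + 48.35185·e^(−r·35)) → e^(−35r) = (1.18973 − 1)/48.35185 = 0.003924
r = −ln(0.003924)/35 = 5.54065/35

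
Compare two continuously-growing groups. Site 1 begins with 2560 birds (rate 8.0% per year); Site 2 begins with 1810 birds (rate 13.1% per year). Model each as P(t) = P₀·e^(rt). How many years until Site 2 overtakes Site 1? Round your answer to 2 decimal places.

t ≈ 6.80 years

2560·e^(0.08t) = 1810·e^(0.131t)
2560/1810 = e^((0.131 − 0.08)t) → ln(1.41436) = 0.051·t
t = 0.34668 / 0.051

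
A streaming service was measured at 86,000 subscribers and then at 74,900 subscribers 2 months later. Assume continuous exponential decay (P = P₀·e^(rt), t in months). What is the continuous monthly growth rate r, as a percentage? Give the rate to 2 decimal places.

74900 = 86000 · e^(r·2)
e^(2r) = 74900/86000 = 0.87093
r = ln(0.87093) / 2 = -0.13819 / 2

r ≈ -6.91% per month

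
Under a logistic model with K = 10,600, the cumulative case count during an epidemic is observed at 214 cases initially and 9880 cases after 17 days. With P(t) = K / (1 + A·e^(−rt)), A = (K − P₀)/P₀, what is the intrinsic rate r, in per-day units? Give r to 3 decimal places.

r ≈ 0.382 per day

A = (10600 − 214)/214 = 48.53271
9880 = 10600/(1 + 48.53271·e^(−r·17)) → e^(−17r) = (1.07287 − 1)/48.53271 = 0.001502
r = −ln(0.001502)/17 = 6.50125/17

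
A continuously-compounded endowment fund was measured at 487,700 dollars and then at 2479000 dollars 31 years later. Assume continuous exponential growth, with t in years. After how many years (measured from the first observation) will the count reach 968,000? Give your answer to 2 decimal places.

r = ln(2479000/487700) / 31 ≈ 0.052449 per year
t = ln(968000/487700) / r = 0.68553 / 0.052449 ≈ 13.071

t ≈ 13.07 years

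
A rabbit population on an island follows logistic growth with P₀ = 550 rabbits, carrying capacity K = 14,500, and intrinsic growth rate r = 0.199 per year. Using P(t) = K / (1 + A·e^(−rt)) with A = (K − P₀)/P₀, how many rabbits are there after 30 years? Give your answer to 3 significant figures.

≈ 13,600 rabbits

A = (14500 − 550)/550 = 25.36364
P(30) = 14500 / (1 + 25.36364·e^(−0.199·30)) = 14500 / (1 + 25.36364·0.002554)
= 14500 / 1.06478 ≈ 13617.77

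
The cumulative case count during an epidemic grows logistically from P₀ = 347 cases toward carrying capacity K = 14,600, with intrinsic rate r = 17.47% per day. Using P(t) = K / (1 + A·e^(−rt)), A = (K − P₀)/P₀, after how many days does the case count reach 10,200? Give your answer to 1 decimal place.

t ≈ 26.1 days

A = (14600 − 347)/347 = 41.07493
10200 = 14600/(1 + 41.07493·e^(−0.1747t)) → 1 + 41.07493·e^(−0.1747t) = 1.43137
e^(−0.1747t) = 0.010502 → t = ln(95.21915)/0.1747 = 4.55618/0.1747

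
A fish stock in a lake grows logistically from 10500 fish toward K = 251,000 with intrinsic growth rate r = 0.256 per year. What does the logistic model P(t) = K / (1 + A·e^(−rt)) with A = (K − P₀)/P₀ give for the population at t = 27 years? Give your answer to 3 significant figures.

≈ 245,000 fish

A = (251000 − 10500)/10500 = 22.90476
P(27) = 251000 / (1 + 22.90476·e^(−0.256·27)) = 251000 / (1 + 22.90476·0.000996)
= 251000 / 1.02281 ≈ 245402.91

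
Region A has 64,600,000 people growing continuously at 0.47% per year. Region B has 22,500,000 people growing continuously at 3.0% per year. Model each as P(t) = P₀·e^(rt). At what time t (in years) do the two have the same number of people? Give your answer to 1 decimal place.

t ≈ 41.7 years

64600000·e^(0.0047t) = 22500000·e^(0.03t)
64600000/22500000 = e^((0.03 − 0.0047)t) → ln(2.87111) = 0.0253·t
t = 1.0547 / 0.0253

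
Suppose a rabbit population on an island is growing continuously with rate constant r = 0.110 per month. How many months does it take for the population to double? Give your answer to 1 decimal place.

doubling time = ln(2) / |r| = 0.69315 / 0.11

doubling time ≈ 6.3 months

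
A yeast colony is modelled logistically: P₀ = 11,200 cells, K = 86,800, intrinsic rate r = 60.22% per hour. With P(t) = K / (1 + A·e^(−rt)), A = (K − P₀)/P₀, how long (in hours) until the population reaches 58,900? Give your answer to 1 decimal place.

t ≈ 4.4 hours

A = (86800 − 11200)/11200 = 6.75
58900 = 86800/(1 + 6.75·e^(−0.6022t)) → 1 + 6.75·e^(−0.6022t) = 1.47368
e^(−0.6022t) = 0.070175 → t = ln(14.25)/0.6022 = 2.65676/0.6022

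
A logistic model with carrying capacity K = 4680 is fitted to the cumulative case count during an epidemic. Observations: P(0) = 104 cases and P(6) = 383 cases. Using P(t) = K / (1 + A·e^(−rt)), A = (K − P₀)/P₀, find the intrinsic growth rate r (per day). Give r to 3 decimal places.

r ≈ 0.228 per day

A = (4680 − 104)/104 = 44
383 = 4680/(1 + 44·e^(−r·6)) → e^(−6r) = (12.21932 − 1)/44 = 0.254985
r = −ln(0.254985)/6 = 1.36655/6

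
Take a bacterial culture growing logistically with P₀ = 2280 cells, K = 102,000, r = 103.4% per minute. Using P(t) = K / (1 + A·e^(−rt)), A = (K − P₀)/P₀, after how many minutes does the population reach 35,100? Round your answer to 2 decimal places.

t ≈ 3.03 minutes

A = (102000 − 2280)/2280 = 43.73684
35100 = 102000/(1 + 43.73684·e^(−1.034t)) → 1 + 43.73684·e^(−1.034t) = 2.90598
e^(−1.034t) = 0.043578 → t = ln(22.94713)/1.034 = 3.13319/1.034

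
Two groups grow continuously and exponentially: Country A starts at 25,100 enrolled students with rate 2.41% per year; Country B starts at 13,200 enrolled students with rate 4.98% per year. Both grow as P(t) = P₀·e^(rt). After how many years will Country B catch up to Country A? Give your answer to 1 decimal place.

25100·e^(0.0241t) = 13200·e^(0.0498t)
25100/13200 = e^((0.0498 − 0.0241)t) → ln(1.90152) = 0.0257·t
t = 0.64265 / 0.0257

t ≈ 25.0 years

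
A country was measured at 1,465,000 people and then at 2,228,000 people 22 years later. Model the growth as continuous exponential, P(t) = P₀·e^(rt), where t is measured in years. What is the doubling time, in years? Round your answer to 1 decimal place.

doubling time ≈ 36.4 years

r = ln(2228000/1465000) / 22 = ln(1.52082) / 22 ≈ 0.019057 per year
doubling time = ln 2 / |r| = 0.69315 / 0.019057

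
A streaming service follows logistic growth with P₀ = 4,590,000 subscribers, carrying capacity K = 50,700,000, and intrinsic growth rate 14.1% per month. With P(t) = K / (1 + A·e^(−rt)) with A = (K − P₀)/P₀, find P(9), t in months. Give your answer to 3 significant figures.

≈ 13,300,000 subscribers

A = (50700000 − 4590000)/4590000 = 10.04575
P(9) = 50700000 / (1 + 10.04575·e^(−0.141·9)) = 50700000 / (1 + 10.04575·0.281113)
= 50700000 / 3.82399 ≈ 13258412.24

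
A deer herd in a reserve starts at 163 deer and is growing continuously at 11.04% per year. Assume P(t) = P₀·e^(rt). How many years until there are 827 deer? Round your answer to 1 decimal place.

827 = 163 · e^(0.1104·t)
t = ln(827/163) / 0.1104 = ln(5.07362) / 0.1104 = 1.62405 / 0.1104

t ≈ 14.7 years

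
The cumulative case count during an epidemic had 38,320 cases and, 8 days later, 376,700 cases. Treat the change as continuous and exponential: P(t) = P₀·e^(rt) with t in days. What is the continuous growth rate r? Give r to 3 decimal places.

r ≈ 0.286 per day

376700 = 38320 · e^(r·8)
e^(8r) = 376700/38320 = 9.83038
r = ln(9.83038) / 8 = 2.28548 / 8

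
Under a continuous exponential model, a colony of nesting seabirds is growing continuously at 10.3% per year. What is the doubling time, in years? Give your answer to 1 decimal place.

doubling time ≈ 6.7 years

doubling time = ln(2) / |r| = 0.69315 / 0.103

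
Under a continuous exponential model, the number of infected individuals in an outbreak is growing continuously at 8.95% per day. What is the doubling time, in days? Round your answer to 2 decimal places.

doubling time = ln(2) / |r| = 0.69315 / 0.0895

doubling time ≈ 7.74 days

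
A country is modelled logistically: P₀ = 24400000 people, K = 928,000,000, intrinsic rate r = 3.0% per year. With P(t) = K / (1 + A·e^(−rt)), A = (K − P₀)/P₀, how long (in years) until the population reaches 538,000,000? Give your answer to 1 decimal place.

t ≈ 131.1 years

A = (928000000 − 24400000)/24400000 = 37.03279
538000000 = 928000000/(1 + 37.03279·e^(−0.03t)) → 1 + 37.03279·e^(−0.03t) = 1.72491
e^(−0.03t) = 0.019575 → t = ln(51.08625)/0.03 = 3.93352/0.03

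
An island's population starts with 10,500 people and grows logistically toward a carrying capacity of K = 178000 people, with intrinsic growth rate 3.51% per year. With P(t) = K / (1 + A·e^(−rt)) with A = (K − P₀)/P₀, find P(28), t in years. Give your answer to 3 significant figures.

≈ 25,500 people

A = (178000 − 10500)/10500 = 15.95238
P(28) = 178000 / (1 + 15.95238·e^(−0.0351·28)) = 178000 / (1 + 15.95238·0.374262)
= 178000 / 6.97037 ≈ 25536.68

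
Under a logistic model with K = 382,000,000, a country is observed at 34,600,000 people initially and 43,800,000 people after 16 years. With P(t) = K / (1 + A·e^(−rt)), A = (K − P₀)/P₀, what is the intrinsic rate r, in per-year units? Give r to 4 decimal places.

A = (382000000 − 34600000)/34600000 = 10.04046
43800000 = 382000000/(1 + 10.04046·e^(−r·16)) → e^(−16r) = (8.72146 − 1)/10.04046 = 0.769034
r = −ln(0.769034)/16 = 0.26262/16

r ≈ 0.0164 per year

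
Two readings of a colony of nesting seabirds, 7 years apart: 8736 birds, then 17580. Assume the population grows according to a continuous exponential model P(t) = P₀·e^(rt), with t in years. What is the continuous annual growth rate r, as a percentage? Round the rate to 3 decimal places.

17580 = 8736 · e^(r·7)
e^(7r) = 17580/8736 = 2.01236
r = ln(2.01236) / 7 = 0.69931 / 7

r ≈ 9.990% per year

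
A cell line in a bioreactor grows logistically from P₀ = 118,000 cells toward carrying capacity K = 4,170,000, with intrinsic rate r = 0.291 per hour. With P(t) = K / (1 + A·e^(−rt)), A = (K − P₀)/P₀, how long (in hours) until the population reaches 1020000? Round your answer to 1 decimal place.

t ≈ 8.3 hours

A = (4170000 − 118000)/118000 = 34.33898
1020000 = 4170000/(1 + 34.33898·e^(−0.291t)) → 1 + 34.33898·e^(−0.291t) = 4.08824
e^(−0.291t) = 0.089934 → t = ln(11.11929)/0.291 = 2.40868/0.291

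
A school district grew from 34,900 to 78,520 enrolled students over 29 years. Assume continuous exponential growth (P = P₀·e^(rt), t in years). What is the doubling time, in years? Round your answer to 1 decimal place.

doubling time ≈ 24.8 years

r = ln(78520/34900) / 29 = ln(2.24986) / 29 ≈ 0.027961 per year
doubling time = ln 2 / |r| = 0.69315 / 0.027961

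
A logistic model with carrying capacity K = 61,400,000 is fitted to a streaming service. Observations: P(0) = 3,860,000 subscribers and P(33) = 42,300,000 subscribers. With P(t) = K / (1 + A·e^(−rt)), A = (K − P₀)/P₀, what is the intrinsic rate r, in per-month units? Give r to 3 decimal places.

r ≈ 0.106 per month

A = (61400000 − 3860000)/3860000 = 14.90674
42300000 = 61400000/(1 + 14.90674·e^(−r·33)) → e^(−33r) = (1.45154 − 1)/14.90674 = 0.030291
r = −ln(0.030291)/33 = 3.49691/33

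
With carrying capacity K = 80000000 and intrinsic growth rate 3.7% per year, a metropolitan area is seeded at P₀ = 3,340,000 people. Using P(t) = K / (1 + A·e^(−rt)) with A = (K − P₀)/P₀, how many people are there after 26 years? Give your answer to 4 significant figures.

≈ 8,188,000 people

A = (80000000 − 3340000)/3340000 = 22.9521
P(26) = 80000000 / (1 + 22.9521·e^(−0.037·26)) = 80000000 / (1 + 22.9521·0.382128)
= 80000000 / 9.77064 ≈ 8187799.14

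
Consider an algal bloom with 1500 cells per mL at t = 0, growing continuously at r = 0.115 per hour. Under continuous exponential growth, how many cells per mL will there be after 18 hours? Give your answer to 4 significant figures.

≈ 11,890 cells per mL

P(18) = 1500 · e^(0.115·18) = 1500 · e^(2.07)
= 1500 · 7.92482 ≈ 11887.23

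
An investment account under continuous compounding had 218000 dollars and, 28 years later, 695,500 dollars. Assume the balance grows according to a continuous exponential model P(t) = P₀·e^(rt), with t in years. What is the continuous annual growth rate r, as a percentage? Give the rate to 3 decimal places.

r ≈ 4.143% per year

695500 = 218000 · e^(r·28)
e^(28r) = 695500/218000 = 3.19037
r = ln(3.19037) / 28 = 1.16014 / 28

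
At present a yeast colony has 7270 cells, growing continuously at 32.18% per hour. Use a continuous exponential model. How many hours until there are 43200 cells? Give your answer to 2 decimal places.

43200 = 7270 · e^(0.3218·t)
t = ln(43200/7270) / 0.3218 = ln(5.94223) / 0.3218 = 1.78208 / 0.3218

t ≈ 5.54 hours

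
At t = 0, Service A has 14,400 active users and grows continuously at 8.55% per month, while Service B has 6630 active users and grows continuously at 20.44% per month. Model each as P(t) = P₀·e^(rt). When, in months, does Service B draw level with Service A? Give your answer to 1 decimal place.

14400·e^(0.0855t) = 6630·e^(0.2044t)
14400/6630 = e^((0.2044 − 0.0855)t) → ln(2.17195) = 0.1189·t
t = 0.77562 / 0.1189

t ≈ 6.5 months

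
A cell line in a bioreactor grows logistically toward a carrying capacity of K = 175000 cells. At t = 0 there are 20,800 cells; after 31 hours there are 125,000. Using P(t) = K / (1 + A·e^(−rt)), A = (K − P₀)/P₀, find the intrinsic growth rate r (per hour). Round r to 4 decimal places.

r ≈ 0.0942 per hour

A = (175000 − 20800)/20800 = 7.41346
125000 = 175000/(1 + 7.41346·e^(−r·31)) → e^(−31r) = (1.4 − 1)/7.41346 = 0.053956
r = −ln(0.053956)/31 = 2.91959/31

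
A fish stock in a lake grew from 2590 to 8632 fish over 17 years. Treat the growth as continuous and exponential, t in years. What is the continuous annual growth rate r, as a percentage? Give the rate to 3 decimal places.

8632 = 2590 · e^(r·17)
e^(17r) = 8632/2590 = 3.33282
r = ln(3.33282) / 17 = 1.20382 / 17

r ≈ 7.081% per year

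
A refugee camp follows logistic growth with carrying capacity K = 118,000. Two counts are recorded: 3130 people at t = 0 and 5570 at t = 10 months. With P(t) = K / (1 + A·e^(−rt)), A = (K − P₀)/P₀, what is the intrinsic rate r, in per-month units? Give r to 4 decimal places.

A = (118000 − 3130)/3130 = 36.69968
5570 = 118000/(1 + 36.69968·e^(−r·10)) → e^(−10r) = (21.18492 − 1)/36.69968 = 0.550003
r = −ln(0.550003)/10 = 0.59783/10

r ≈ 0.0598 per month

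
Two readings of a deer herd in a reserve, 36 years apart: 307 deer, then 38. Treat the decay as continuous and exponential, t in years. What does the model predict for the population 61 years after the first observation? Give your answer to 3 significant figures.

r = ln(38/307) / 36 ≈ -0.058035 per year
P(61) = 307 · e^(-0.058035·61) = 307 · 0.02901 ≈ 8.91

≈ 8.91 deer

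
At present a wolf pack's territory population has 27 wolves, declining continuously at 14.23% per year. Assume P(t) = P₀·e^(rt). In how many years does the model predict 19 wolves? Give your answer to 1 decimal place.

t ≈ 2.5 years

19 = 27 · e^(-0.1423·t)
t = ln(19/27) / -0.1423 = ln(0.7037) / -0.1423 = -0.3514 / -0.1423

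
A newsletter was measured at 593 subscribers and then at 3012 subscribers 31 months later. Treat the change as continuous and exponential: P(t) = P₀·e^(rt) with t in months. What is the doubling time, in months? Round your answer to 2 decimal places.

doubling time ≈ 13.22 months

r = ln(3012/593) / 31 = ln(5.07926) / 31 ≈ 0.052425 per month
doubling time = ln 2 / |r| = 0.69315 / 0.052425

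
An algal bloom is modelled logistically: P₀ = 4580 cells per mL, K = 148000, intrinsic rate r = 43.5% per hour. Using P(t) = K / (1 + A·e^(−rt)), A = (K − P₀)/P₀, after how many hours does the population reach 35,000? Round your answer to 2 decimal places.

t ≈ 5.22 hours

A = (148000 − 4580)/4580 = 31.31441
35000 = 148000/(1 + 31.31441·e^(−0.435t)) → 1 + 31.31441·e^(−0.435t) = 4.22857
e^(−0.435t) = 0.103102 → t = ln(9.69915)/0.435 = 2.27204/0.435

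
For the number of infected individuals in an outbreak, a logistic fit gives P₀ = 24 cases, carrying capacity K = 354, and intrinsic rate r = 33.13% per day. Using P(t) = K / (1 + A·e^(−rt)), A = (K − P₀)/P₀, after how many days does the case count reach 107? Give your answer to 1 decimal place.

t ≈ 5.4 days

A = (354 − 24)/24 = 13.75
107 = 354/(1 + 13.75·e^(−0.3313t)) → 1 + 13.75·e^(−0.3313t) = 3.30841
e^(−0.3313t) = 0.167884 → t = ln(5.95648)/0.3313 = 1.78448/0.3313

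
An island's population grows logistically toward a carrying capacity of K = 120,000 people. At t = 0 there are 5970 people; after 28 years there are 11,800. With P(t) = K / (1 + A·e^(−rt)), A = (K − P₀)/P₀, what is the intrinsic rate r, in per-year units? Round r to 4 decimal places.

A = (120000 − 5970)/5970 = 19.1005
11800 = 120000/(1 + 19.1005·e^(−r·28)) → e^(−28r) = (10.16949 − 1)/19.1005 = 0.480065
r = −ln(0.480065)/28 = 0.73383/28

r ≈ 0.0262 per year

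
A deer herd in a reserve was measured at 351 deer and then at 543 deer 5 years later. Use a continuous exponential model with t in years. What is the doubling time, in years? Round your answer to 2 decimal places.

doubling time ≈ 7.94 years

r = ln(543/351) / 5 = ln(1.54701) / 5 ≈ 0.087265 per year
doubling time = ln 2 / |r| = 0.69315 / 0.087265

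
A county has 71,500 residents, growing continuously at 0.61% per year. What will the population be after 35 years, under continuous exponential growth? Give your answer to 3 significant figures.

≈ 88,500 residents

P(35) = 71500 · e^(0.0061·35) = 71500 · e^(0.2135)
= 71500 · 1.238 ≈ 88517.25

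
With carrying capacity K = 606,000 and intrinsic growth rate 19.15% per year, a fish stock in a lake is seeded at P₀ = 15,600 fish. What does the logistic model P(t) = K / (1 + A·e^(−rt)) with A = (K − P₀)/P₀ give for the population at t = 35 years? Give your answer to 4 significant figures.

A = (606000 − 15600)/15600 = 37.84615
P(35) = 606000 / (1 + 37.84615·e^(−0.1915·35)) = 606000 / (1 + 37.84615·0.001228)
= 606000 / 1.04647 ≈ 579090.28

≈ 579,100 fish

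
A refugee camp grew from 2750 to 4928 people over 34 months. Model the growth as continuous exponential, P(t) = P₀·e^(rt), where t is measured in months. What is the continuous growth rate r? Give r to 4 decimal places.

r ≈ 0.0172 per month

4928 = 2750 · e^(r·34)
e^(34r) = 4928/2750 = 1.792
r = ln(1.792) / 34 = 0.58333 / 34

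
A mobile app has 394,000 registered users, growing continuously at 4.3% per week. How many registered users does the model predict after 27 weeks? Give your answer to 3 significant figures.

P(27) = 394000 · e^(0.043·27) = 394000 · e^(1.161)
= 394000 · 3.19312 ≈ 1258091.17

≈ 1,260,000 registered users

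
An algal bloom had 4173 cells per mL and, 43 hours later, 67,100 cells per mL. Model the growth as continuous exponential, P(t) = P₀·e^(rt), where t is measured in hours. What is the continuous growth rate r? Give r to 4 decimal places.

67100 = 4173 · e^(r·43)
e^(43r) = 67100/4173 = 16.07956
r = ln(16.07956) / 43 = 2.77755 / 43

r ≈ 0.0646 per hour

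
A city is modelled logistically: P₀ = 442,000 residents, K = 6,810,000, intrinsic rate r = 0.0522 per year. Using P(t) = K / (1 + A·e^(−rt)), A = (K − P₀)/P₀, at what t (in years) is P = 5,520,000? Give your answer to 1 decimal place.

t ≈ 79.0 years

A = (6810000 − 442000)/442000 = 14.40724
5520000 = 6810000/(1 + 14.40724·e^(−0.0522t)) → 1 + 14.40724·e^(−0.0522t) = 1.2337
e^(−0.0522t) = 0.016221 → t = ln(61.64958)/0.0522 = 4.12147/0.0522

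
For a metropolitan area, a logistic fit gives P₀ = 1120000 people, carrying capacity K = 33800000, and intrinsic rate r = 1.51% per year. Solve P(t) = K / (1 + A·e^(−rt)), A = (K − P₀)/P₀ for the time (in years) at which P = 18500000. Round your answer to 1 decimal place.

A = (33800000 − 1120000)/1120000 = 29.17857
18500000 = 33800000/(1 + 29.17857·e^(−0.0151t)) → 1 + 29.17857·e^(−0.0151t) = 1.82703
e^(−0.0151t) = 0.028344 → t = ln(35.28128)/0.0151 = 3.56335/0.0151

t ≈ 236.0 years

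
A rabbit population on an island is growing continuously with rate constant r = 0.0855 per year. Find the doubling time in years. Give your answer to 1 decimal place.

doubling time = ln(2) / |r| = 0.69315 / 0.0855

doubling time ≈ 8.1 years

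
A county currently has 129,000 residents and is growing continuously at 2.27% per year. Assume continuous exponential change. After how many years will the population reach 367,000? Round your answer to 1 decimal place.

t ≈ 46.1 years

367000 = 129000 · e^(0.0227·t)
t = ln(367000/129000) / 0.0227 = ln(2.84496) / 0.0227 = 1.04555 / 0.0227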